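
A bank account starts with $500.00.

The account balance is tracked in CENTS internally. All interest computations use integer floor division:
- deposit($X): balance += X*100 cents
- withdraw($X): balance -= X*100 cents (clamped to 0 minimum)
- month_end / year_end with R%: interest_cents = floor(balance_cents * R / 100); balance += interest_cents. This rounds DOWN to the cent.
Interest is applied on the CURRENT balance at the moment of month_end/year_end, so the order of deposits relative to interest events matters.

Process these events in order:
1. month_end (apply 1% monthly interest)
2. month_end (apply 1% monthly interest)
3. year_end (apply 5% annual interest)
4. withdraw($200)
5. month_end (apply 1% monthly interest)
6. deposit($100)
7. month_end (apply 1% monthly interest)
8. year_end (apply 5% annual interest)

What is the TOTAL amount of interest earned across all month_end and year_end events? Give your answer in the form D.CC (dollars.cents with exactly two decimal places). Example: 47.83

After 1 (month_end (apply 1% monthly interest)): balance=$505.00 total_interest=$5.00
After 2 (month_end (apply 1% monthly interest)): balance=$510.05 total_interest=$10.05
After 3 (year_end (apply 5% annual interest)): balance=$535.55 total_interest=$35.55
After 4 (withdraw($200)): balance=$335.55 total_interest=$35.55
After 5 (month_end (apply 1% monthly interest)): balance=$338.90 total_interest=$38.90
After 6 (deposit($100)): balance=$438.90 total_interest=$38.90
After 7 (month_end (apply 1% monthly interest)): balance=$443.28 total_interest=$43.28
After 8 (year_end (apply 5% annual interest)): balance=$465.44 total_interest=$65.44

Answer: 65.44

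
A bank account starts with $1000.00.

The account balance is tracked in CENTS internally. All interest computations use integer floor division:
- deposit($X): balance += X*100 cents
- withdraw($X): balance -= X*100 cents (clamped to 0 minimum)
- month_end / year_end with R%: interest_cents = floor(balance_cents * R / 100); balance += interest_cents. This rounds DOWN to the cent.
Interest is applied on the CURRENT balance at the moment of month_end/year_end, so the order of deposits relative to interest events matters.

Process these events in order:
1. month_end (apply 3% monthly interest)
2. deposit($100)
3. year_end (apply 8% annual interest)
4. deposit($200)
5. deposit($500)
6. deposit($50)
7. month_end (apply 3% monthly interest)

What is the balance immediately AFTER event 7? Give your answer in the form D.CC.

After 1 (month_end (apply 3% monthly interest)): balance=$1030.00 total_interest=$30.00
After 2 (deposit($100)): balance=$1130.00 total_interest=$30.00
After 3 (year_end (apply 8% annual interest)): balance=$1220.40 total_interest=$120.40
After 4 (deposit($200)): balance=$1420.40 total_interest=$120.40
After 5 (deposit($500)): balance=$1920.40 total_interest=$120.40
After 6 (deposit($50)): balance=$1970.40 total_interest=$120.40
After 7 (month_end (apply 3% monthly interest)): balance=$2029.51 total_interest=$179.51

Answer: 2029.51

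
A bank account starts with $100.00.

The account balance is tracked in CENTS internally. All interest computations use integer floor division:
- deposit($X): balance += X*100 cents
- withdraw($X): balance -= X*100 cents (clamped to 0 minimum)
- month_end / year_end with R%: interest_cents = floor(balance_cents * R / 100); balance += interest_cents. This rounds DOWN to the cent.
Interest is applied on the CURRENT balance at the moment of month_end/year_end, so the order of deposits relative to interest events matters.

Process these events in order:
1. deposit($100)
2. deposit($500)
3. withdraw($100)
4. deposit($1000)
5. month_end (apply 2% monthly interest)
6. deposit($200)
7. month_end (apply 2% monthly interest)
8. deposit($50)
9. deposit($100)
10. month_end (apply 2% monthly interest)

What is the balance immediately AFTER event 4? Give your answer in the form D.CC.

Answer: 1600.00

Derivation:
After 1 (deposit($100)): balance=$200.00 total_interest=$0.00
After 2 (deposit($500)): balance=$700.00 total_interest=$0.00
After 3 (withdraw($100)): balance=$600.00 total_interest=$0.00
After 4 (deposit($1000)): balance=$1600.00 total_interest=$0.00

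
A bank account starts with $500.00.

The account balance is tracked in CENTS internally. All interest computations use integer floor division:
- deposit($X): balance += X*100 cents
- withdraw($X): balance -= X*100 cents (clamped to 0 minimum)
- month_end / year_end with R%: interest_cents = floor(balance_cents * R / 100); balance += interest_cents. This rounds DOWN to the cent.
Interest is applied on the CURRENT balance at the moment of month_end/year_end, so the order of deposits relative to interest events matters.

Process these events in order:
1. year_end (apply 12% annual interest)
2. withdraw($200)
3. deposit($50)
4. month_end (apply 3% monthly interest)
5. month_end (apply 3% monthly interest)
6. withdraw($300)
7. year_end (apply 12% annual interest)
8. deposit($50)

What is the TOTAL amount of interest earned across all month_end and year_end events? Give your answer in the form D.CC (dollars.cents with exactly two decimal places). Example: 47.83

Answer: 101.15

Derivation:
After 1 (year_end (apply 12% annual interest)): balance=$560.00 total_interest=$60.00
After 2 (withdraw($200)): balance=$360.00 total_interest=$60.00
After 3 (deposit($50)): balance=$410.00 total_interest=$60.00
After 4 (month_end (apply 3% monthly interest)): balance=$422.30 total_interest=$72.30
After 5 (month_end (apply 3% monthly interest)): balance=$434.96 total_interest=$84.96
After 6 (withdraw($300)): balance=$134.96 total_interest=$84.96
After 7 (year_end (apply 12% annual interest)): balance=$151.15 total_interest=$101.15
After 8 (deposit($50)): balance=$201.15 total_interest=$101.15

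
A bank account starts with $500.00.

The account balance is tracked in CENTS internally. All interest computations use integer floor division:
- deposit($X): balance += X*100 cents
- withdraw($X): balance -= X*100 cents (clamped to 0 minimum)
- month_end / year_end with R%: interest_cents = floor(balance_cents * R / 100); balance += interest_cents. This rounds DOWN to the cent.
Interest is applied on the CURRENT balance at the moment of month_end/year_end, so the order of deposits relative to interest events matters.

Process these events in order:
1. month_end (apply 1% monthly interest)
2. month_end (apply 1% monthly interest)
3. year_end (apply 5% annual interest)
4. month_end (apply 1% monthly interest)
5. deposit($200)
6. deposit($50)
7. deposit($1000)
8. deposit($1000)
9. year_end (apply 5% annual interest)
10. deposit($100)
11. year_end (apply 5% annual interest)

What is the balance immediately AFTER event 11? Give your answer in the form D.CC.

After 1 (month_end (apply 1% monthly interest)): balance=$505.00 total_interest=$5.00
After 2 (month_end (apply 1% monthly interest)): balance=$510.05 total_interest=$10.05
After 3 (year_end (apply 5% annual interest)): balance=$535.55 total_interest=$35.55
After 4 (month_end (apply 1% monthly interest)): balance=$540.90 total_interest=$40.90
After 5 (deposit($200)): balance=$740.90 total_interest=$40.90
After 6 (deposit($50)): balance=$790.90 total_interest=$40.90
After 7 (deposit($1000)): balance=$1790.90 total_interest=$40.90
After 8 (deposit($1000)): balance=$2790.90 total_interest=$40.90
After 9 (year_end (apply 5% annual interest)): balance=$2930.44 total_interest=$180.44
After 10 (deposit($100)): balance=$3030.44 total_interest=$180.44
After 11 (year_end (apply 5% annual interest)): balance=$3181.96 total_interest=$331.96

Answer: 3181.96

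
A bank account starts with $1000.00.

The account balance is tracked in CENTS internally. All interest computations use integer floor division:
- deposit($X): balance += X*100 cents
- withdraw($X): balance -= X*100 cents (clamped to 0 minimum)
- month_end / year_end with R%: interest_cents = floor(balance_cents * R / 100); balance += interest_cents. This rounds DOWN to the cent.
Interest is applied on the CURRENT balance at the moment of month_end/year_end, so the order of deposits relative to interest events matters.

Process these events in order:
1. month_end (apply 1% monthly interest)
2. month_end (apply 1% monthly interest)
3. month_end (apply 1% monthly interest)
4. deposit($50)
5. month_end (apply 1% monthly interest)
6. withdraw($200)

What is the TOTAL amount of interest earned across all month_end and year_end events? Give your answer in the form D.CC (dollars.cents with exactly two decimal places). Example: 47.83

Answer: 41.10

Derivation:
After 1 (month_end (apply 1% monthly interest)): balance=$1010.00 total_interest=$10.00
After 2 (month_end (apply 1% monthly interest)): balance=$1020.10 total_interest=$20.10
After 3 (month_end (apply 1% monthly interest)): balance=$1030.30 total_interest=$30.30
After 4 (deposit($50)): balance=$1080.30 total_interest=$30.30
After 5 (month_end (apply 1% monthly interest)): balance=$1091.10 total_interest=$41.10
After 6 (withdraw($200)): balance=$891.10 total_interest=$41.10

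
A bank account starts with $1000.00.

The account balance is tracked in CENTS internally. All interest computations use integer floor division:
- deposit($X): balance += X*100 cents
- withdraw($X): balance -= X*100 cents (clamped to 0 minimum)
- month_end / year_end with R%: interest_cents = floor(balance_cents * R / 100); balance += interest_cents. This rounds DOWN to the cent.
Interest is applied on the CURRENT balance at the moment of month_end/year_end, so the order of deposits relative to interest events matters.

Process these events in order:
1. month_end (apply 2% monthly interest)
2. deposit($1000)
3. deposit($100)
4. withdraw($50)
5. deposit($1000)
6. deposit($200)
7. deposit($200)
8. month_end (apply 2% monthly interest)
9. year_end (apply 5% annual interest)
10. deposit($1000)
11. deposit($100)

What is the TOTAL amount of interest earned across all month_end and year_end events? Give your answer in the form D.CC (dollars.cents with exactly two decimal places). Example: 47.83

Answer: 266.37

Derivation:
After 1 (month_end (apply 2% monthly interest)): balance=$1020.00 total_interest=$20.00
After 2 (deposit($1000)): balance=$2020.00 total_interest=$20.00
After 3 (deposit($100)): balance=$2120.00 total_interest=$20.00
After 4 (withdraw($50)): balance=$2070.00 total_interest=$20.00
After 5 (deposit($1000)): balance=$3070.00 total_interest=$20.00
After 6 (deposit($200)): balance=$3270.00 total_interest=$20.00
After 7 (deposit($200)): balance=$3470.00 total_interest=$20.00
After 8 (month_end (apply 2% monthly interest)): balance=$3539.40 total_interest=$89.40
After 9 (year_end (apply 5% annual interest)): balance=$3716.37 total_interest=$266.37
After 10 (deposit($1000)): balance=$4716.37 total_interest=$266.37
After 11 (deposit($100)): balance=$4816.37 total_interest=$266.37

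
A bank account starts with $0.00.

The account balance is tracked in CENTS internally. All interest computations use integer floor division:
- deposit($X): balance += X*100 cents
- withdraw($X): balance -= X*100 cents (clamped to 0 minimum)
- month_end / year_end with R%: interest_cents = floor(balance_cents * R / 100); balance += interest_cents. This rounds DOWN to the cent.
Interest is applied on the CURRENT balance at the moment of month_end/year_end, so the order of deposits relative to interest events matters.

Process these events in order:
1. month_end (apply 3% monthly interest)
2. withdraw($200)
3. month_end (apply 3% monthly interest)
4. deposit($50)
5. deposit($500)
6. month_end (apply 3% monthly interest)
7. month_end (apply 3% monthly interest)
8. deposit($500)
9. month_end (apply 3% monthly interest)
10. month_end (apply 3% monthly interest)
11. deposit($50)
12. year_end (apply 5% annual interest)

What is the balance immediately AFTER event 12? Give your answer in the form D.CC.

Answer: 1259.43

Derivation:
After 1 (month_end (apply 3% monthly interest)): balance=$0.00 total_interest=$0.00
After 2 (withdraw($200)): balance=$0.00 total_interest=$0.00
After 3 (month_end (apply 3% monthly interest)): balance=$0.00 total_interest=$0.00
After 4 (deposit($50)): balance=$50.00 total_interest=$0.00
After 5 (deposit($500)): balance=$550.00 total_interest=$0.00
After 6 (month_end (apply 3% monthly interest)): balance=$566.50 total_interest=$16.50
After 7 (month_end (apply 3% monthly interest)): balance=$583.49 total_interest=$33.49
After 8 (deposit($500)): balance=$1083.49 total_interest=$33.49
After 9 (month_end (apply 3% monthly interest)): balance=$1115.99 total_interest=$65.99
After 10 (month_end (apply 3% monthly interest)): balance=$1149.46 total_interest=$99.46
After 11 (deposit($50)): balance=$1199.46 total_interest=$99.46
After 12 (year_end (apply 5% annual interest)): balance=$1259.43 total_interest=$159.43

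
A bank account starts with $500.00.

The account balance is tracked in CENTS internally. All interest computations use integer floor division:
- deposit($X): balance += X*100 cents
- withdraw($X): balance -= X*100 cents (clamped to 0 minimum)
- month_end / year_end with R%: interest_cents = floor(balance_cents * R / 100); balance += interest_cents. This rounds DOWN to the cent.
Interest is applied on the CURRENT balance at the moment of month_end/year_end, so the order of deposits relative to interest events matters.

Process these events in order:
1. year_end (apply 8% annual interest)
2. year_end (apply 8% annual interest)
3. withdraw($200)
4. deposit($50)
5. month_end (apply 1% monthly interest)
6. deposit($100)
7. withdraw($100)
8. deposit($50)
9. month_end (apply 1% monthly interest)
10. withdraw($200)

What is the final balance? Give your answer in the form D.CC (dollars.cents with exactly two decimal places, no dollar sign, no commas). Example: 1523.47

After 1 (year_end (apply 8% annual interest)): balance=$540.00 total_interest=$40.00
After 2 (year_end (apply 8% annual interest)): balance=$583.20 total_interest=$83.20
After 3 (withdraw($200)): balance=$383.20 total_interest=$83.20
After 4 (deposit($50)): balance=$433.20 total_interest=$83.20
After 5 (month_end (apply 1% monthly interest)): balance=$437.53 total_interest=$87.53
After 6 (deposit($100)): balance=$537.53 total_interest=$87.53
After 7 (withdraw($100)): balance=$437.53 total_interest=$87.53
After 8 (deposit($50)): balance=$487.53 total_interest=$87.53
After 9 (month_end (apply 1% monthly interest)): balance=$492.40 total_interest=$92.40
After 10 (withdraw($200)): balance=$292.40 total_interest=$92.40

Answer: 292.40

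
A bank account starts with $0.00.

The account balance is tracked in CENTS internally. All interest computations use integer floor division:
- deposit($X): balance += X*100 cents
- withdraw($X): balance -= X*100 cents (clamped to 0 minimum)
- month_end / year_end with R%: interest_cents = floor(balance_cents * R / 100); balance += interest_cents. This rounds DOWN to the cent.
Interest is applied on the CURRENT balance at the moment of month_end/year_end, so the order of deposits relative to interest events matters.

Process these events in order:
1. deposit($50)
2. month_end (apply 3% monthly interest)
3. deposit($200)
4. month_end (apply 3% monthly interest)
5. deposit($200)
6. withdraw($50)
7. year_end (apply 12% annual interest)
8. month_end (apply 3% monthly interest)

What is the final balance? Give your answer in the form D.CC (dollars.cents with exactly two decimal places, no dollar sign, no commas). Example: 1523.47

After 1 (deposit($50)): balance=$50.00 total_interest=$0.00
After 2 (month_end (apply 3% monthly interest)): balance=$51.50 total_interest=$1.50
After 3 (deposit($200)): balance=$251.50 total_interest=$1.50
After 4 (month_end (apply 3% monthly interest)): balance=$259.04 total_interest=$9.04
After 5 (deposit($200)): balance=$459.04 total_interest=$9.04
After 6 (withdraw($50)): balance=$409.04 total_interest=$9.04
After 7 (year_end (apply 12% annual interest)): balance=$458.12 total_interest=$58.12
After 8 (month_end (apply 3% monthly interest)): balance=$471.86 total_interest=$71.86

Answer: 471.86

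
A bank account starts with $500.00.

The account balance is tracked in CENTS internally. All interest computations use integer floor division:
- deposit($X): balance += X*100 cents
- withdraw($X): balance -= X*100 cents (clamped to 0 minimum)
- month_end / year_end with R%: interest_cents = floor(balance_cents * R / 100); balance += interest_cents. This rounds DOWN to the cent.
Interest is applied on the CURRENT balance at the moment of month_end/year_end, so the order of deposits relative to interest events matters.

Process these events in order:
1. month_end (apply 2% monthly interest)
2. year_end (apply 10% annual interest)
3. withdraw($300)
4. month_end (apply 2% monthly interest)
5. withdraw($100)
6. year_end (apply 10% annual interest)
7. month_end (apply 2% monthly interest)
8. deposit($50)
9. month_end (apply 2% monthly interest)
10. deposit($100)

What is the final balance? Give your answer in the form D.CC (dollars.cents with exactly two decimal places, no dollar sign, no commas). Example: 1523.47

Answer: 341.21

Derivation:
After 1 (month_end (apply 2% monthly interest)): balance=$510.00 total_interest=$10.00
After 2 (year_end (apply 10% annual interest)): balance=$561.00 total_interest=$61.00
After 3 (withdraw($300)): balance=$261.00 total_interest=$61.00
After 4 (month_end (apply 2% monthly interest)): balance=$266.22 total_interest=$66.22
After 5 (withdraw($100)): balance=$166.22 total_interest=$66.22
After 6 (year_end (apply 10% annual interest)): balance=$182.84 total_interest=$82.84
After 7 (month_end (apply 2% monthly interest)): balance=$186.49 total_interest=$86.49
After 8 (deposit($50)): balance=$236.49 total_interest=$86.49
After 9 (month_end (apply 2% monthly interest)): balance=$241.21 total_interest=$91.21
After 10 (deposit($100)): balance=$341.21 total_interest=$91.21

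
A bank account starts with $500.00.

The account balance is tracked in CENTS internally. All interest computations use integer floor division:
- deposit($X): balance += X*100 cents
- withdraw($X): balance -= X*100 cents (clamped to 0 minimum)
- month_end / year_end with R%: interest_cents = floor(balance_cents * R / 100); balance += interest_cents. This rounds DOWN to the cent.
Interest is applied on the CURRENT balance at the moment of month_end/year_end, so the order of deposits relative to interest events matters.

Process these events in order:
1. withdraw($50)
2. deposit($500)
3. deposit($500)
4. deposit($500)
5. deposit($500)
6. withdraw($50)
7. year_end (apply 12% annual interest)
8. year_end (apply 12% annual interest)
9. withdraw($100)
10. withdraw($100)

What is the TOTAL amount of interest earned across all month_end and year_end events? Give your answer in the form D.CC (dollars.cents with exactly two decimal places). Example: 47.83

After 1 (withdraw($50)): balance=$450.00 total_interest=$0.00
After 2 (deposit($500)): balance=$950.00 total_interest=$0.00
After 3 (deposit($500)): balance=$1450.00 total_interest=$0.00
After 4 (deposit($500)): balance=$1950.00 total_interest=$0.00
After 5 (deposit($500)): balance=$2450.00 total_interest=$0.00
After 6 (withdraw($50)): balance=$2400.00 total_interest=$0.00
After 7 (year_end (apply 12% annual interest)): balance=$2688.00 total_interest=$288.00
After 8 (year_end (apply 12% annual interest)): balance=$3010.56 total_interest=$610.56
After 9 (withdraw($100)): balance=$2910.56 total_interest=$610.56
After 10 (withdraw($100)): balance=$2810.56 total_interest=$610.56

Answer: 610.56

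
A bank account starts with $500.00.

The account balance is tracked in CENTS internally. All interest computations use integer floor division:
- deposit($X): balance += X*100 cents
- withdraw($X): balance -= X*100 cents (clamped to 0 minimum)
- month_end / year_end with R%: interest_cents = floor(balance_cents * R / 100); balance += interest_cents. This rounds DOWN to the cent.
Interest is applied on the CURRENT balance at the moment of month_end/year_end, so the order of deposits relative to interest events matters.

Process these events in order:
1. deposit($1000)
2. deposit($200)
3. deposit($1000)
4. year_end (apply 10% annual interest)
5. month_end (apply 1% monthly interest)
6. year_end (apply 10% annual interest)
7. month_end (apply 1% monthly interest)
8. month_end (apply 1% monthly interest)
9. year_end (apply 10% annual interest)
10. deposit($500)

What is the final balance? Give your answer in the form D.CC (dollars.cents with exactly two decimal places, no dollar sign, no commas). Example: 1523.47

After 1 (deposit($1000)): balance=$1500.00 total_interest=$0.00
After 2 (deposit($200)): balance=$1700.00 total_interest=$0.00
After 3 (deposit($1000)): balance=$2700.00 total_interest=$0.00
After 4 (year_end (apply 10% annual interest)): balance=$2970.00 total_interest=$270.00
After 5 (month_end (apply 1% monthly interest)): balance=$2999.70 total_interest=$299.70
After 6 (year_end (apply 10% annual interest)): balance=$3299.67 total_interest=$599.67
After 7 (month_end (apply 1% monthly interest)): balance=$3332.66 total_interest=$632.66
After 8 (month_end (apply 1% monthly interest)): balance=$3365.98 total_interest=$665.98
After 9 (year_end (apply 10% annual interest)): balance=$3702.57 total_interest=$1002.57
After 10 (deposit($500)): balance=$4202.57 total_interest=$1002.57

Answer: 4202.57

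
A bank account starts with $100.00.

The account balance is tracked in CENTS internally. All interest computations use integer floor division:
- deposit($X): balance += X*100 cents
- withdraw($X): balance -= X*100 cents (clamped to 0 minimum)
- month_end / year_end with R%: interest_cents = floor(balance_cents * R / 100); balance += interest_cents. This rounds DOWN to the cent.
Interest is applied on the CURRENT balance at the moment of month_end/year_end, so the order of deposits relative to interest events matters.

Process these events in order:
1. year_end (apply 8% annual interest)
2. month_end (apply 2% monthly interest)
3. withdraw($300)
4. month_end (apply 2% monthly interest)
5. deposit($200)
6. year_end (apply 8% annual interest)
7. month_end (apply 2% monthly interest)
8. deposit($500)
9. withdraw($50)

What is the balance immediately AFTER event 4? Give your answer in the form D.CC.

After 1 (year_end (apply 8% annual interest)): balance=$108.00 total_interest=$8.00
After 2 (month_end (apply 2% monthly interest)): balance=$110.16 total_interest=$10.16
After 3 (withdraw($300)): balance=$0.00 total_interest=$10.16
After 4 (month_end (apply 2% monthly interest)): balance=$0.00 total_interest=$10.16

Answer: 0.00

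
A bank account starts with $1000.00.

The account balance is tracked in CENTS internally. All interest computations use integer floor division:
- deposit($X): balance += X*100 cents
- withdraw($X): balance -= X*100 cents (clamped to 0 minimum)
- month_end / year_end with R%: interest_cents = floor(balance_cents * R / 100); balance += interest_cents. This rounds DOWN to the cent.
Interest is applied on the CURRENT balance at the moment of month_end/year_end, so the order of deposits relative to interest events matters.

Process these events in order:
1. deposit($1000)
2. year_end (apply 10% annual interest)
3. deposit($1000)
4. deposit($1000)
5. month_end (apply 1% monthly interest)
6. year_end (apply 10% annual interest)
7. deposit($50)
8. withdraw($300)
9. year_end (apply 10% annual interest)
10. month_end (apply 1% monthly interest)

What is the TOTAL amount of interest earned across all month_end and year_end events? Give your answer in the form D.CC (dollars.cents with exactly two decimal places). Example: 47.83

After 1 (deposit($1000)): balance=$2000.00 total_interest=$0.00
After 2 (year_end (apply 10% annual interest)): balance=$2200.00 total_interest=$200.00
After 3 (deposit($1000)): balance=$3200.00 total_interest=$200.00
After 4 (deposit($1000)): balance=$4200.00 total_interest=$200.00
After 5 (month_end (apply 1% monthly interest)): balance=$4242.00 total_interest=$242.00
After 6 (year_end (apply 10% annual interest)): balance=$4666.20 total_interest=$666.20
After 7 (deposit($50)): balance=$4716.20 total_interest=$666.20
After 8 (withdraw($300)): balance=$4416.20 total_interest=$666.20
After 9 (year_end (apply 10% annual interest)): balance=$4857.82 total_interest=$1107.82
After 10 (month_end (apply 1% monthly interest)): balance=$4906.39 total_interest=$1156.39

Answer: 1156.39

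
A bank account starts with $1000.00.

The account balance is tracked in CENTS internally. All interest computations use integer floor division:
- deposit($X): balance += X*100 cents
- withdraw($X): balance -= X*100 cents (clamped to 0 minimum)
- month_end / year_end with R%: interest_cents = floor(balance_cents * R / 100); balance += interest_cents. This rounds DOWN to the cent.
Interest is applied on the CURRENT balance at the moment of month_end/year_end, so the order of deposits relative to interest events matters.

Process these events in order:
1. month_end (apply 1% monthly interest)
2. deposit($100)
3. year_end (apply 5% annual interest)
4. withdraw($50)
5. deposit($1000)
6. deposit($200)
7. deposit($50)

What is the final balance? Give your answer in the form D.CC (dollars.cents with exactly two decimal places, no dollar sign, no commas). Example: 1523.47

Answer: 2365.50

Derivation:
After 1 (month_end (apply 1% monthly interest)): balance=$1010.00 total_interest=$10.00
After 2 (deposit($100)): balance=$1110.00 total_interest=$10.00
After 3 (year_end (apply 5% annual interest)): balance=$1165.50 total_interest=$65.50
After 4 (withdraw($50)): balance=$1115.50 total_interest=$65.50
After 5 (deposit($1000)): balance=$2115.50 total_interest=$65.50
After 6 (deposit($200)): balance=$2315.50 total_interest=$65.50
After 7 (deposit($50)): balance=$2365.50 total_interest=$65.50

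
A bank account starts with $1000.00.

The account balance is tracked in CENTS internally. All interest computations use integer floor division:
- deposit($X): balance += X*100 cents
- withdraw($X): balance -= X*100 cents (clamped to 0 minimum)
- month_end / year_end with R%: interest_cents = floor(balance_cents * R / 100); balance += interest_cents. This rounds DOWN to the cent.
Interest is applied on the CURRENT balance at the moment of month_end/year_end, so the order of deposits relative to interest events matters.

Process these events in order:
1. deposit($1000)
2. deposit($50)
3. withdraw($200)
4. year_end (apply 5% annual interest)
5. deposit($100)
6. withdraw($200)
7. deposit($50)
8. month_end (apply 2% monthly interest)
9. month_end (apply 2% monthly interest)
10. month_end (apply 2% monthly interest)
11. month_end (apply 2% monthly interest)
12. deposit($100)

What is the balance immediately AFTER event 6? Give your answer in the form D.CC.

Answer: 1842.50

Derivation:
After 1 (deposit($1000)): balance=$2000.00 total_interest=$0.00
After 2 (deposit($50)): balance=$2050.00 total_interest=$0.00
After 3 (withdraw($200)): balance=$1850.00 total_interest=$0.00
After 4 (year_end (apply 5% annual interest)): balance=$1942.50 total_interest=$92.50
After 5 (deposit($100)): balance=$2042.50 total_interest=$92.50
After 6 (withdraw($200)): balance=$1842.50 total_interest=$92.50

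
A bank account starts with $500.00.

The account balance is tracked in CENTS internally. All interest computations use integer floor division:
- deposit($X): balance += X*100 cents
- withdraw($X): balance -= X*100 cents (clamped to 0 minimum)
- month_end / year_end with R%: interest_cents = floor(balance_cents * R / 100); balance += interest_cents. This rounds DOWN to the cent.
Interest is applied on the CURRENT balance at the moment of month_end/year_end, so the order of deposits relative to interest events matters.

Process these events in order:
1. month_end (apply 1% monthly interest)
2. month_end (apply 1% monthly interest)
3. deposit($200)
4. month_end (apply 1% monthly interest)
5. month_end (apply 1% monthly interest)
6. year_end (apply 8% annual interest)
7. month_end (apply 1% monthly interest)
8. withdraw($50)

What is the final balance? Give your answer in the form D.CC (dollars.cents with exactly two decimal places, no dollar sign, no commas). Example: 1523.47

Answer: 740.08

Derivation:
After 1 (month_end (apply 1% monthly interest)): balance=$505.00 total_interest=$5.00
After 2 (month_end (apply 1% monthly interest)): balance=$510.05 total_interest=$10.05
After 3 (deposit($200)): balance=$710.05 total_interest=$10.05
After 4 (month_end (apply 1% monthly interest)): balance=$717.15 total_interest=$17.15
After 5 (month_end (apply 1% monthly interest)): balance=$724.32 total_interest=$24.32
After 6 (year_end (apply 8% annual interest)): balance=$782.26 total_interest=$82.26
After 7 (month_end (apply 1% monthly interest)): balance=$790.08 total_interest=$90.08
After 8 (withdraw($50)): balance=$740.08 total_interest=$90.08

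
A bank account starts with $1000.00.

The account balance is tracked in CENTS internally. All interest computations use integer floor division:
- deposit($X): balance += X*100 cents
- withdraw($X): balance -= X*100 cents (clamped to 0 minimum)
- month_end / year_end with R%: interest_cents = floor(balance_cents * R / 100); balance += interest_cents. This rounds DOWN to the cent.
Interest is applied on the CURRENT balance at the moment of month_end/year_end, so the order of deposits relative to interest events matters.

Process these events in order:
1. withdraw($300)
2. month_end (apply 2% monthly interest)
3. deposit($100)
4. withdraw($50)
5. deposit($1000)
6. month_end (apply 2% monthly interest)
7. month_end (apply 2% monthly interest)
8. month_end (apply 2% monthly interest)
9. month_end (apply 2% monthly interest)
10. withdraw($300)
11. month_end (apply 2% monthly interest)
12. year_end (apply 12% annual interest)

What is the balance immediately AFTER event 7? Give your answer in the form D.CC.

Answer: 1835.26

Derivation:
After 1 (withdraw($300)): balance=$700.00 total_interest=$0.00
After 2 (month_end (apply 2% monthly interest)): balance=$714.00 total_interest=$14.00
After 3 (deposit($100)): balance=$814.00 total_interest=$14.00
After 4 (withdraw($50)): balance=$764.00 total_interest=$14.00
After 5 (deposit($1000)): balance=$1764.00 total_interest=$14.00
After 6 (month_end (apply 2% monthly interest)): balance=$1799.28 total_interest=$49.28
After 7 (month_end (apply 2% monthly interest)): balance=$1835.26 total_interest=$85.26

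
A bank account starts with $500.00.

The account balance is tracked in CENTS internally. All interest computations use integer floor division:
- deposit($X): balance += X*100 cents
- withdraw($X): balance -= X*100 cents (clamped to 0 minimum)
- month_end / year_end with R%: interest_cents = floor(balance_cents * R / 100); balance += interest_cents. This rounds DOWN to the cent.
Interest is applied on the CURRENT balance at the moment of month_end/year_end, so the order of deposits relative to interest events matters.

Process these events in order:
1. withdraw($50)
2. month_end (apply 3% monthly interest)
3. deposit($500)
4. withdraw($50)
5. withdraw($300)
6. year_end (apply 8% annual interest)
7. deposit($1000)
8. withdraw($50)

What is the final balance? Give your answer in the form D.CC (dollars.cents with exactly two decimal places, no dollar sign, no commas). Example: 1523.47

After 1 (withdraw($50)): balance=$450.00 total_interest=$0.00
After 2 (month_end (apply 3% monthly interest)): balance=$463.50 total_interest=$13.50
After 3 (deposit($500)): balance=$963.50 total_interest=$13.50
After 4 (withdraw($50)): balance=$913.50 total_interest=$13.50
After 5 (withdraw($300)): balance=$613.50 total_interest=$13.50
After 6 (year_end (apply 8% annual interest)): balance=$662.58 total_interest=$62.58
After 7 (deposit($1000)): balance=$1662.58 total_interest=$62.58
After 8 (withdraw($50)): balance=$1612.58 total_interest=$62.58

Answer: 1612.58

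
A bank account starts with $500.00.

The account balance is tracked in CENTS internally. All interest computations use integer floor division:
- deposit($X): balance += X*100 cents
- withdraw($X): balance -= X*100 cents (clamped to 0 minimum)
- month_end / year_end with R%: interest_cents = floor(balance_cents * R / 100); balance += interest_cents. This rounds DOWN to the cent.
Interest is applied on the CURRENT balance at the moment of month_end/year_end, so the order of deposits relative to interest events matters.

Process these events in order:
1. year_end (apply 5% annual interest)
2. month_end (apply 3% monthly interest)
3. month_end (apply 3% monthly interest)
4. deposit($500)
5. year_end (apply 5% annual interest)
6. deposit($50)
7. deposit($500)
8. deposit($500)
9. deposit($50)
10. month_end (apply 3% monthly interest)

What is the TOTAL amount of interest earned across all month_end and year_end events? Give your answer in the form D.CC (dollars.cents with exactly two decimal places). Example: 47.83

Answer: 176.10

Derivation:
After 1 (year_end (apply 5% annual interest)): balance=$525.00 total_interest=$25.00
After 2 (month_end (apply 3% monthly interest)): balance=$540.75 total_interest=$40.75
After 3 (month_end (apply 3% monthly interest)): balance=$556.97 total_interest=$56.97
After 4 (deposit($500)): balance=$1056.97 total_interest=$56.97
After 5 (year_end (apply 5% annual interest)): balance=$1109.81 total_interest=$109.81
After 6 (deposit($50)): balance=$1159.81 total_interest=$109.81
After 7 (deposit($500)): balance=$1659.81 total_interest=$109.81
After 8 (deposit($500)): balance=$2159.81 total_interest=$109.81
After 9 (deposit($50)): balance=$2209.81 total_interest=$109.81
After 10 (month_end (apply 3% monthly interest)): balance=$2276.10 total_interest=$176.10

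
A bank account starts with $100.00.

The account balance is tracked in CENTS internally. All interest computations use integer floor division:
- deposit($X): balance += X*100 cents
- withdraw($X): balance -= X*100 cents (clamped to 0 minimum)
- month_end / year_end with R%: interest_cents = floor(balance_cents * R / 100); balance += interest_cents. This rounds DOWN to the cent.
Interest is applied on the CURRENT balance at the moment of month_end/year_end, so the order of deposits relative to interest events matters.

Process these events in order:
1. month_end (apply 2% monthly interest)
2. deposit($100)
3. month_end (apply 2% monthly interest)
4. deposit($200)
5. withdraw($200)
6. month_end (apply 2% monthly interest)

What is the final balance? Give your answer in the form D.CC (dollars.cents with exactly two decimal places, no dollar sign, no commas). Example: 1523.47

Answer: 210.16

Derivation:
After 1 (month_end (apply 2% monthly interest)): balance=$102.00 total_interest=$2.00
After 2 (deposit($100)): balance=$202.00 total_interest=$2.00
After 3 (month_end (apply 2% monthly interest)): balance=$206.04 total_interest=$6.04
After 4 (deposit($200)): balance=$406.04 total_interest=$6.04
After 5 (withdraw($200)): balance=$206.04 total_interest=$6.04
After 6 (month_end (apply 2% monthly interest)): balance=$210.16 total_interest=$10.16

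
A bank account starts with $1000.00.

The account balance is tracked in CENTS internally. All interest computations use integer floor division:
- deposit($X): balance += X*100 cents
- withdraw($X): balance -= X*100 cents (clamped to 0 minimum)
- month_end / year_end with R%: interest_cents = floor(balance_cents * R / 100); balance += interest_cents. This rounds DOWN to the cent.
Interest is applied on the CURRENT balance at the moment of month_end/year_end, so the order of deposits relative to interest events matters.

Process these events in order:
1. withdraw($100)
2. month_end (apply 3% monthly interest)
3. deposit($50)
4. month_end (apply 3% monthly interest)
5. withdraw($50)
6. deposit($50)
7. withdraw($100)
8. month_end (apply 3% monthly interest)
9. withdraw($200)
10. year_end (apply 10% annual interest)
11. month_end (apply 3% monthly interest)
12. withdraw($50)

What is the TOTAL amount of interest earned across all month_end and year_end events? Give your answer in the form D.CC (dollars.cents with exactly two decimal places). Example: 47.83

Answer: 181.03

Derivation:
After 1 (withdraw($100)): balance=$900.00 total_interest=$0.00
After 2 (month_end (apply 3% monthly interest)): balance=$927.00 total_interest=$27.00
After 3 (deposit($50)): balance=$977.00 total_interest=$27.00
After 4 (month_end (apply 3% monthly interest)): balance=$1006.31 total_interest=$56.31
After 5 (withdraw($50)): balance=$956.31 total_interest=$56.31
After 6 (deposit($50)): balance=$1006.31 total_interest=$56.31
After 7 (withdraw($100)): balance=$906.31 total_interest=$56.31
After 8 (month_end (apply 3% monthly interest)): balance=$933.49 total_interest=$83.49
After 9 (withdraw($200)): balance=$733.49 total_interest=$83.49
After 10 (year_end (apply 10% annual interest)): balance=$806.83 total_interest=$156.83
After 11 (month_end (apply 3% monthly interest)): balance=$831.03 total_interest=$181.03
After 12 (withdraw($50)): balance=$781.03 total_interest=$181.03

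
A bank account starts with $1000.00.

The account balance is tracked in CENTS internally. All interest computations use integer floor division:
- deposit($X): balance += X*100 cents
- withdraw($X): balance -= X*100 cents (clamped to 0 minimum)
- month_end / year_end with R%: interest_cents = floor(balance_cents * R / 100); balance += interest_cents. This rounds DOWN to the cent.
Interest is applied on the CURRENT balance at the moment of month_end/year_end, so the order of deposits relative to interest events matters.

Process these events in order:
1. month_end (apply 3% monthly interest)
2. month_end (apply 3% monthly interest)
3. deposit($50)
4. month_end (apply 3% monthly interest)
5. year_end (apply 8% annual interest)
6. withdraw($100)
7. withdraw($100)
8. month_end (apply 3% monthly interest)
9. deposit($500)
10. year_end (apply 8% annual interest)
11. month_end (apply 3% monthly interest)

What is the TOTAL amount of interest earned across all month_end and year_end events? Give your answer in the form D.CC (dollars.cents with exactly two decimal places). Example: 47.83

After 1 (month_end (apply 3% monthly interest)): balance=$1030.00 total_interest=$30.00
After 2 (month_end (apply 3% monthly interest)): balance=$1060.90 total_interest=$60.90
After 3 (deposit($50)): balance=$1110.90 total_interest=$60.90
After 4 (month_end (apply 3% monthly interest)): balance=$1144.22 total_interest=$94.22
After 5 (year_end (apply 8% annual interest)): balance=$1235.75 total_interest=$185.75
After 6 (withdraw($100)): balance=$1135.75 total_interest=$185.75
After 7 (withdraw($100)): balance=$1035.75 total_interest=$185.75
After 8 (month_end (apply 3% monthly interest)): balance=$1066.82 total_interest=$216.82
After 9 (deposit($500)): balance=$1566.82 total_interest=$216.82
After 10 (year_end (apply 8% annual interest)): balance=$1692.16 total_interest=$342.16
After 11 (month_end (apply 3% monthly interest)): balance=$1742.92 total_interest=$392.92

Answer: 392.92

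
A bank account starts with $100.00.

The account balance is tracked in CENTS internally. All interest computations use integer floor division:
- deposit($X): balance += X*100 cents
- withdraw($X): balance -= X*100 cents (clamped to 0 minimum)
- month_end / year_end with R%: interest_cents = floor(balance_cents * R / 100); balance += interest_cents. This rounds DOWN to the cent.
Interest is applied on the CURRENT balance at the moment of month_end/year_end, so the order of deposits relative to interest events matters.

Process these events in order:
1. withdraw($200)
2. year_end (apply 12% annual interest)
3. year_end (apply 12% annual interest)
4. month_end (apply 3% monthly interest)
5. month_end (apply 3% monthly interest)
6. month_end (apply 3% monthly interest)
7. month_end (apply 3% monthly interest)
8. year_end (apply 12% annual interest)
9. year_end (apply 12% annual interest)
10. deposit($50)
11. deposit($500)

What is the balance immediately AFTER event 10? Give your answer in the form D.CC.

Answer: 50.00

Derivation:
After 1 (withdraw($200)): balance=$0.00 total_interest=$0.00
After 2 (year_end (apply 12% annual interest)): balance=$0.00 total_interest=$0.00
After 3 (year_end (apply 12% annual interest)): balance=$0.00 total_interest=$0.00
After 4 (month_end (apply 3% monthly interest)): balance=$0.00 total_interest=$0.00
After 5 (month_end (apply 3% monthly interest)): balance=$0.00 total_interest=$0.00
After 6 (month_end (apply 3% monthly interest)): balance=$0.00 total_interest=$0.00
After 7 (month_end (apply 3% monthly interest)): balance=$0.00 total_interest=$0.00
After 8 (year_end (apply 12% annual interest)): balance=$0.00 total_interest=$0.00
After 9 (year_end (apply 12% annual interest)): balance=$0.00 total_interest=$0.00
After 10 (deposit($50)): balance=$50.00 total_interest=$0.00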